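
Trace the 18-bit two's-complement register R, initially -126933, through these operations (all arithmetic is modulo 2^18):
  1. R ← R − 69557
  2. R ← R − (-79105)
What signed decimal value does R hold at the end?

-117385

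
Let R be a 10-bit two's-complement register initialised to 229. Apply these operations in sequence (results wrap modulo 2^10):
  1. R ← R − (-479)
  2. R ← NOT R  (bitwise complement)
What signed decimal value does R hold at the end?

Start: R = 229 = 0011100101.
R = 229 − (-479) = 708; wraps to -316 = 1011000100
R = NOT 1011000100 = 0100111011 = 315

315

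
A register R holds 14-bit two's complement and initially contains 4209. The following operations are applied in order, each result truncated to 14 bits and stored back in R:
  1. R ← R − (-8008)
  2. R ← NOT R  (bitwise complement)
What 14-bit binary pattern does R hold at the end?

Start: R = 4209 = 01000001110001.
R = 4209 − (-8008) = 12217; wraps to -4167 = 10111110111001
R = NOT 10111110111001 = 01000001000110 = 4166

01000001000110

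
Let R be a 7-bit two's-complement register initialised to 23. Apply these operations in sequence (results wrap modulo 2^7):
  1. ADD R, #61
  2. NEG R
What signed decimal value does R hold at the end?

44

Start: R = 23 = 0010111.
R = 23 + 61 = 84; wraps to -44 = 1010100
R = −(-44) = 44 = 0101100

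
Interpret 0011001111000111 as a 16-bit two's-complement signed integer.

13255

MSB is 0, so the value is non-negative: 0011001111000111 = 13255.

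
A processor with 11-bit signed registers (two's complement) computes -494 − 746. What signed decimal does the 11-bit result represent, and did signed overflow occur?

-494 → 11000010010
746 → 01011101010
Subtract via negate-and-add: invert 01011101010 + 1 = 10100010110 (i.e. -746).
  11000010010
+ 10100010110
= 01100101000  (discard carry-out 1)
Result 01100101000: MSB = 0 → value 808.
Both addends (after negating the subtrahend) are negative but the stored result is non-negative: signed overflow. The true value -494 − 746 = -1240 lies outside [-1024, 1023].

808; overflow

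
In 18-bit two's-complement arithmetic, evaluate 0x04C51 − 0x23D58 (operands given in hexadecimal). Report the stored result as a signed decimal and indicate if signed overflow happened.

0x04C51 = 000100110001010001 = 19537 (signed)
0x23D58 = 100011110101011000 = -115368 (signed)
Subtract via negate-and-add: invert 100011110101011000 + 1 = 011100001010101000 (i.e. 115368).
  000100110001010001
+ 011100001010101000
= 100000111011111001
Result 100000111011111001: MSB = 1 → 134905 − 262144 = -127239.
Both addends (after negating the subtrahend) are non-negative but the stored result is negative: signed overflow. The true value 19537 − (-115368) = 134905 lies outside [-131072, 131071].

-127239; overflow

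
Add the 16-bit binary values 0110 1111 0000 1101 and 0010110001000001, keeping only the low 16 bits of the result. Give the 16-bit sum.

  0110111100001101
+ 0010110001000001
= 1001101101001110

1001101101001110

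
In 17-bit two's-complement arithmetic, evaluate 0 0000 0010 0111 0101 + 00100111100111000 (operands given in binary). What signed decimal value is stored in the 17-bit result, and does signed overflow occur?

0 0000 0010 0111 0101 → 00000001001110101 = 629 (signed)
00100111100111000 = 20280 (signed)
  00000001001110101
+ 00100111100111000
= 00101000110101101
Result 00101000110101101: MSB = 0 → value 20909.
Both addends are non-negative and so is the stored result: no signed overflow.

20909; no overflow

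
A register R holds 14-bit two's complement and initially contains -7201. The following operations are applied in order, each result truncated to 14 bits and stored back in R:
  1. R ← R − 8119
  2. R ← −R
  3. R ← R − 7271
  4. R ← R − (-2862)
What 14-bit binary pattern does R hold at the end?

10101010011111

Start: R = -7201 = 10001111011111.
R = -7201 − 8119 = -15320; wraps to 1064 = 00010000101000
R = −(1064) = -1064 = 11101111011000
R = -1064 − 7271 = -8335; wraps to 8049 = 01111101110001
R = 8049 − (-2862) = 10911; wraps to -5473 = 10101010011111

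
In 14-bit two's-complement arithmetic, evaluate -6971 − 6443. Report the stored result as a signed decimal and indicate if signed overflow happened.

2970; overflow

-6971 → 10010011000101
6443 → 01100100101011
Subtract via negate-and-add: invert 01100100101011 + 1 = 10011011010101 (i.e. -6443).
  10010011000101
+ 10011011010101
= 00101110011010  (discard carry-out 1)
Result 00101110011010: MSB = 0 → value 2970.
Both addends (after negating the subtrahend) are negative but the stored result is non-negative: signed overflow. The true value -6971 − 6443 = -13414 lies outside [-8192, 8191].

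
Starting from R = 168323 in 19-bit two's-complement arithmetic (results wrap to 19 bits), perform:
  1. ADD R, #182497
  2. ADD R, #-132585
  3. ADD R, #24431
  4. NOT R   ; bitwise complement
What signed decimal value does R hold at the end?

Start: R = 168323 = 0101001000110000011.
R = 168323 + 182497 = 350820; wraps to -173468 = 1010101101001100100
R = -173468 + (-132585) = -306053; wraps to 218235 = 0110101010001111011
R = 218235 + 24431 = 242666 = 0111011001111101010
R = NOT 0111011001111101010 = 1000100110000010101 = -242667

-242667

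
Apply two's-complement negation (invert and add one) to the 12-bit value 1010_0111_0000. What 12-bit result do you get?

010110010000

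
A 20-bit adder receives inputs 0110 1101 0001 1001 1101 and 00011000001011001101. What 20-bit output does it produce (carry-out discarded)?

10000101010001101010

  01101101000110011101
+ 00011000001011001101
= 10000101010001101010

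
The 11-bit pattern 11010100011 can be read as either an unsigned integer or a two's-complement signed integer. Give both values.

unsigned = 1699, signed = -349

Unsigned: 11010100011 = 1699.
Signed: MSB=1 → 1699 − 2048 = -349.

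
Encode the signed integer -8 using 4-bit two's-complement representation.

1000

|-8| = 8 = 1000 in 4 bits.
Invert the bits: 0111. Add 1: 1000.
Check: 1000 reads as 8 − 16 = -8.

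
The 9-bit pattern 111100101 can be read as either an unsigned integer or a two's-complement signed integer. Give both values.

Unsigned: 111100101 = 485.
Signed: MSB=1 → 485 − 512 = -27.

unsigned = 485, signed = -27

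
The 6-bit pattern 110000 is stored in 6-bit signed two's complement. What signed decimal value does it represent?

MSB is 1, so the value is negative.
Unsigned reading: 48. Subtract 2^6 = 64: 48 − 64 = -16.

-16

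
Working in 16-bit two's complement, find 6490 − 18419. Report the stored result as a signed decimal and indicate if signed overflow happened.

-11929; no overflow

6490 → 0001100101011010
18419 → 0100011111110011
Subtract via negate-and-add: invert 0100011111110011 + 1 = 1011100000001101 (i.e. -18419).
  0001100101011010
+ 1011100000001101
= 1101000101100111
Result 1101000101100111: MSB = 1 → 53607 − 65536 = -11929.
Addends (after negating the subtrahend) have opposite signs, so signed overflow cannot occur.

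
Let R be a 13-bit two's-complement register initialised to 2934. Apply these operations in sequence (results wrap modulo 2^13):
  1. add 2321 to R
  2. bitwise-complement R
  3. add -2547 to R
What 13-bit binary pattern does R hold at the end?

0000110000101

Start: R = 2934 = 0101101110110.
R = 2934 + 2321 = 5255; wraps to -2937 = 1010010000111
R = NOT 1010010000111 = 0101101111000 = 2936
R = 2936 + (-2547) = 389 = 0000110000101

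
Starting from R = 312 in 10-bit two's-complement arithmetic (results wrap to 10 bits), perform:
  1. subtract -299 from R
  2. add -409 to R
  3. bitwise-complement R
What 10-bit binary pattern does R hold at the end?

1100110101

Start: R = 312 = 0100111000.
R = 312 − (-299) = 611; wraps to -413 = 1001100011
R = -413 + (-409) = -822; wraps to 202 = 0011001010
R = NOT 0011001010 = 1100110101 = -203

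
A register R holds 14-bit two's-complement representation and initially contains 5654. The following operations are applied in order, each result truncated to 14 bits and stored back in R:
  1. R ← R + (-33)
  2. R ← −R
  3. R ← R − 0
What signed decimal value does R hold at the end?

-5621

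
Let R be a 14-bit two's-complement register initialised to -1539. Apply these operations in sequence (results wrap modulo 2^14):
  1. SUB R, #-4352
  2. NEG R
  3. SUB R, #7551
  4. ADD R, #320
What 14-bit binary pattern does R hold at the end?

01100011000100

Start: R = -1539 = 11100111111101.
R = -1539 − (-4352) = 2813 = 00101011111101
R = −(2813) = -2813 = 11010100000011
R = -2813 − 7551 = -10364; wraps to 6020 = 01011110000100
R = 6020 + 320 = 6340 = 01100011000100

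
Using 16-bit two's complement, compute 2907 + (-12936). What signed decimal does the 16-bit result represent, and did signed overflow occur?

-10029; no overflow

2907 → 0000101101011011
-12936 → 1100110101111000
  0000101101011011
+ 1100110101111000
= 1101100011010011
Result 1101100011010011: MSB = 1 → 55507 − 65536 = -10029.
Addends have opposite signs, so signed overflow cannot occur.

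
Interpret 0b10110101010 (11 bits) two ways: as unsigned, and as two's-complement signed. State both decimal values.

unsigned = 1450, signed = -598

Unsigned: 10110101010 = 1450.
Signed: MSB=1 → 1450 − 2048 = -598.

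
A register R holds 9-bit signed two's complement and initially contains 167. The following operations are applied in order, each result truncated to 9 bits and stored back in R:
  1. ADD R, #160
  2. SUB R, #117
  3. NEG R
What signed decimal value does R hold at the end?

-210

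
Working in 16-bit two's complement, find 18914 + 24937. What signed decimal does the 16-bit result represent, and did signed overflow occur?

18914 → 0100100111100010
24937 → 0110000101101001
  0100100111100010
+ 0110000101101001
= 1010101101001011
Result 1010101101001011: MSB = 1 → 43851 − 65536 = -21685.
Both addends are non-negative but the stored result is negative: signed overflow. The true value 18914 + 24937 = 43851 lies outside [-32768, 32767].

-21685; overflow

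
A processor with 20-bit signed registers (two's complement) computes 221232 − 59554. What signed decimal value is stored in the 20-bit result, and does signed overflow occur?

161678; no overflow

221232 → 00110110000000110000
59554 → 00001110100010100010
Subtract via negate-and-add: invert 00001110100010100010 + 1 = 11110001011101011110 (i.e. -59554).
  00110110000000110000
+ 11110001011101011110
= 00100111011110001110  (discard carry-out 1)
Result 00100111011110001110: MSB = 0 → value 161678.
Addends (after negating the subtrahend) have opposite signs, so signed overflow cannot occur.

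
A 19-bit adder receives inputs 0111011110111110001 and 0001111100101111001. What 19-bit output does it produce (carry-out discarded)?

1001011011101101010

  0111011110111110001
+ 0001111100101111001
= 1001011011101101010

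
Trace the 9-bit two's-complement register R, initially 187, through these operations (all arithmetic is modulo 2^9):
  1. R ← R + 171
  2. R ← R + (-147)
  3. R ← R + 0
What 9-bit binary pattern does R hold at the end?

011010011

Start: R = 187 = 010111011.
R = 187 + 171 = 358; wraps to -154 = 101100110
R = -154 + (-147) = -301; wraps to 211 = 011010011
R = 211 + 0 = 211 = 011010011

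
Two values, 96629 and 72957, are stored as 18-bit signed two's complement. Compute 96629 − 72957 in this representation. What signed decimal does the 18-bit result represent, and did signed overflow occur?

96629 → 010111100101110101
72957 → 010001110011111101
Subtract via negate-and-add: invert 010001110011111101 + 1 = 101110001100000011 (i.e. -72957).
  010111100101110101
+ 101110001100000011
= 000101110001111000  (discard carry-out 1)
Result 000101110001111000: MSB = 0 → value 23672.
Addends (after negating the subtrahend) have opposite signs, so signed overflow cannot occur.

23672; no overflow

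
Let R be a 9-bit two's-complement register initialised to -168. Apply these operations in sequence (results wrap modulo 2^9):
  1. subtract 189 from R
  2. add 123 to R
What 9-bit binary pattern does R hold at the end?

100010110

Start: R = -168 = 101011000.
R = -168 − 189 = -357; wraps to 155 = 010011011
R = 155 + 123 = 278; wraps to -234 = 100010110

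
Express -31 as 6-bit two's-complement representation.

|-31| = 31 = 011111 in 6 bits.
Invert the bits: 100000. Add 1: 100001.
Check: 100001 reads as 33 − 64 = -31.

100001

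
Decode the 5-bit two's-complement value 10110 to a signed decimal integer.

-10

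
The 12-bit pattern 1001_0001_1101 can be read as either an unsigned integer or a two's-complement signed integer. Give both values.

Unsigned: 100100011101 = 2333.
Signed: MSB=1 → 2333 − 4096 = -1763.

unsigned = 2333, signed = -1763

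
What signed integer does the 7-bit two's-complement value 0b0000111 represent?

7

MSB is 0, so the value is non-negative: 0000111 = 7.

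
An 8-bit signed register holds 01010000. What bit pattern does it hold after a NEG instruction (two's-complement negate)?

10110000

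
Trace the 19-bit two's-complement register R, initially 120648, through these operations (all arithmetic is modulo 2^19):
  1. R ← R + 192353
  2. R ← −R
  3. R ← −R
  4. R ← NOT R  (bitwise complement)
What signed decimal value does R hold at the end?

Start: R = 120648 = 0011101011101001000.
R = 120648 + 192353 = 313001; wraps to -211287 = 1001100011010101001
R = −(-211287) = 211287 = 0110011100101010111
R = −(211287) = -211287 = 1001100011010101001
R = NOT 1001100011010101001 = 0110011100101010110 = 211286

211286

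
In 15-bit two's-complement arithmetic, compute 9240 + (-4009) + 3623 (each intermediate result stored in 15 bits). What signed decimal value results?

8854

9240 + (-4009) = 5231 (001010001101111)
5231 + 3623 = 8854 (010001010010110)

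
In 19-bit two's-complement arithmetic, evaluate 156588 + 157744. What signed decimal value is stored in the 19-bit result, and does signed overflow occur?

-209956; overflow

156588 → 0100110001110101100
157744 → 0100110100000110000
  0100110001110101100
+ 0100110100000110000
= 1001100101111011100
Result 1001100101111011100: MSB = 1 → 314332 − 524288 = -209956.
Both addends are non-negative but the stored result is negative: signed overflow. The true value 156588 + 157744 = 314332 lies outside [-262144, 262143].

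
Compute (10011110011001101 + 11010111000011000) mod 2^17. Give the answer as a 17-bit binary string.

  10011110011001101
+ 11010111000011000
= 01110101011100101  (discard carry-out 1)

01110101011100101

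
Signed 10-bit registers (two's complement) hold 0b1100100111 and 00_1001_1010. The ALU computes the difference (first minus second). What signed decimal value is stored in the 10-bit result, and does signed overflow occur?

0b1100100111 → 1100100111 = -217 (signed)
00_1001_1010 → 0010011010 = 154 (signed)
Subtract via negate-and-add: invert 0010011010 + 1 = 1101100110 (i.e. -154).
  1100100111
+ 1101100110
= 1010001101  (discard carry-out 1)
Result 1010001101: MSB = 1 → 653 − 1024 = -371.
Both addends (after negating the subtrahend) are negative and so is the stored result: no signed overflow.

-371; no overflow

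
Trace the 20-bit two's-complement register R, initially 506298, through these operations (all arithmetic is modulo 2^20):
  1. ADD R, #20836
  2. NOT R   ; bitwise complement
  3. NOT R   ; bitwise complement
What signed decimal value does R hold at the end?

-521442

Start: R = 506298 = 01111011100110111010.
R = 506298 + 20836 = 527134; wraps to -521442 = 10000000101100011110
R = NOT 10000000101100011110 = 01111111010011100001 = 521441
R = NOT 01111111010011100001 = 10000000101100011110 = -521442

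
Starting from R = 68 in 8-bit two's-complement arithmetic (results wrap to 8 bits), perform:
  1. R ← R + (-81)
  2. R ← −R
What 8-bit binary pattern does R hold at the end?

Start: R = 68 = 01000100.
R = 68 + (-81) = -13 = 11110011
R = −(-13) = 13 = 00001101

00001101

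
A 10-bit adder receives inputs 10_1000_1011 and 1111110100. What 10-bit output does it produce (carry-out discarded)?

  1010001011
+ 1111110100
= 1001111111  (discard carry-out 1)

1001111111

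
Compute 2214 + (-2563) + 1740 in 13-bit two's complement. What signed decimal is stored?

2214 + (-2563) = -349 (1111010100011)
-349 + 1740 = 1391 (0010101101111)

1391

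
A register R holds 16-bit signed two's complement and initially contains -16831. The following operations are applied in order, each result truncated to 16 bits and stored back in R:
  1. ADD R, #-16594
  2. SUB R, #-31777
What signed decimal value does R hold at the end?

Start: R = -16831 = 1011111001000001.
R = -16831 + (-16594) = -33425; wraps to 32111 = 0111110101101111
R = 32111 − (-31777) = 63888; wraps to -1648 = 1111100110010000

-1648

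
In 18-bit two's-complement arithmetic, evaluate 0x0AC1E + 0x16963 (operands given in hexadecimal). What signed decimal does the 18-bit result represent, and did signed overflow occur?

-125567; overflow

0x0AC1E = 001010110000011110 = 44062 (signed)
0x16963 = 010110100101100011 = 92515 (signed)
  001010110000011110
+ 010110100101100011
= 100001010110000001
Result 100001010110000001: MSB = 1 → 136577 − 262144 = -125567.
Both addends are non-negative but the stored result is negative: signed overflow. The true value 44062 + 92515 = 136577 lies outside [-131072, 131071].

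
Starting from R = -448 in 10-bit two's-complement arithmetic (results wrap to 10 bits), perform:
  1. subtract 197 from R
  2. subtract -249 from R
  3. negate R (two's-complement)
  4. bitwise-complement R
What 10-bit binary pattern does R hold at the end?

1001110011

Start: R = -448 = 1001000000.
R = -448 − 197 = -645; wraps to 379 = 0101111011
R = 379 − (-249) = 628; wraps to -396 = 1001110100
R = −(-396) = 396 = 0110001100
R = NOT 0110001100 = 1001110011 = -397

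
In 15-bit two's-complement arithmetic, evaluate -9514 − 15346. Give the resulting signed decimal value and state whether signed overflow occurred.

7908; overflow

-9514 → 101101011010110
15346 → 011101111110010
Subtract via negate-and-add: invert 011101111110010 + 1 = 100010000001110 (i.e. -15346).
  101101011010110
+ 100010000001110
= 001111011100100  (discard carry-out 1)
Result 001111011100100: MSB = 0 → value 7908.
Both addends (after negating the subtrahend) are negative but the stored result is non-negative: signed overflow. The true value -9514 − 15346 = -24860 lies outside [-16384, 16383].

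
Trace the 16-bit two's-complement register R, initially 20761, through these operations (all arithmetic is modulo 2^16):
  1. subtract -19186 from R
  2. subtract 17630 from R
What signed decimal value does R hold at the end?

22317

Start: R = 20761 = 0101000100011001.
R = 20761 − (-19186) = 39947; wraps to -25589 = 1001110000001011
R = -25589 − 17630 = -43219; wraps to 22317 = 0101011100101101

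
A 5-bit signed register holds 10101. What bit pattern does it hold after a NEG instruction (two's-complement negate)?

Invert: 01010. Add 1: 01011.
Check: 10101 = -11, 01011 = 11.

01011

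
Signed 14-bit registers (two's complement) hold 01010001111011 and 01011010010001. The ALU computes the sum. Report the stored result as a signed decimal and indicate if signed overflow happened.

-5364; overflow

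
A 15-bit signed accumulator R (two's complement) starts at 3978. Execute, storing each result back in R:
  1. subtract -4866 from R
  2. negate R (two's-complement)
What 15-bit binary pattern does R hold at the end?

101110101110100

Start: R = 3978 = 000111110001010.
R = 3978 − (-4866) = 8844 = 010001010001100
R = −(8844) = -8844 = 101110101110100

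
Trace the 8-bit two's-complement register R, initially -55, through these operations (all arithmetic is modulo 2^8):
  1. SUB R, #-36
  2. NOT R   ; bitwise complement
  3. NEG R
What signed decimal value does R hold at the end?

Start: R = -55 = 11001001.
R = -55 − (-36) = -19 = 11101101
R = NOT 11101101 = 00010010 = 18
R = −(18) = -18 = 11101110

-18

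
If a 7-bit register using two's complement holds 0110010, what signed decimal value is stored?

50

MSB is 0, so the value is non-negative: 0110010 = 50.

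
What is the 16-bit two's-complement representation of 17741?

17741 is non-negative, so write it directly in 16 bits: 0100010101001101.

0100010101001101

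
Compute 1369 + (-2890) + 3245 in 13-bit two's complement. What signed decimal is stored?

1724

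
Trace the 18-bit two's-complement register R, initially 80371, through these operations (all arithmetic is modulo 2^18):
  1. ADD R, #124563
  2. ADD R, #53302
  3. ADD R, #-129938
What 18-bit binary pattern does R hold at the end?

Start: R = 80371 = 010011100111110011.
R = 80371 + 124563 = 204934; wraps to -57210 = 110010000010000110
R = -57210 + 53302 = -3908 = 111111000010111100
R = -3908 + (-129938) = -133846; wraps to 128298 = 011111010100101010

011111010100101010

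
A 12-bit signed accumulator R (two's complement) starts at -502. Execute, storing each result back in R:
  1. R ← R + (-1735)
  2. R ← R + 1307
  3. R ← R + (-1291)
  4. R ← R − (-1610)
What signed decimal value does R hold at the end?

-611

Start: R = -502 = 111000001010.
R = -502 + (-1735) = -2237; wraps to 1859 = 011101000011
R = 1859 + 1307 = 3166; wraps to -930 = 110001011110
R = -930 + (-1291) = -2221; wraps to 1875 = 011101010011
R = 1875 − (-1610) = 3485; wraps to -611 = 110110011101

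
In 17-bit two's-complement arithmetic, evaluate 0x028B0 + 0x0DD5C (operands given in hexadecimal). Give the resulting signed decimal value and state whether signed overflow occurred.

0x028B0 = 00010100010110000 = 10416 (signed)
0x0DD5C = 01101110101011100 = 56668 (signed)
  00010100010110000
+ 01101110101011100
= 10000011000001100
Result 10000011000001100: MSB = 1 → 67084 − 131072 = -63988.
Both addends are non-negative but the stored result is negative: signed overflow. The true value 10416 + 56668 = 67084 lies outside [-65536, 65535].

-63988; overflow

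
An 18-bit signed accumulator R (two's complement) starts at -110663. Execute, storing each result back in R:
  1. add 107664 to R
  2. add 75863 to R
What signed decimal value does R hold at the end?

72864

Start: R = -110663 = 100100111110111001.
R = -110663 + 107664 = -2999 = 111111010001001001
R = -2999 + 75863 = 72864 = 010001110010100000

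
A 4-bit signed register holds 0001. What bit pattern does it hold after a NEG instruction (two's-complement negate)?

Invert: 1110. Add 1: 1111.
Check: 0001 = 1, 1111 = -1.

1111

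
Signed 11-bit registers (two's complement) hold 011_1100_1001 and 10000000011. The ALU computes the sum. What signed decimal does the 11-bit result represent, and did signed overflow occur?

-52; no overflow

011_1100_1001 → 01111001001 = 969 (signed)
10000000011 = -1021 (signed)
  01111001001
+ 10000000011
= 11111001100
Result 11111001100: MSB = 1 → 1996 − 2048 = -52.
Addends have opposite signs, so signed overflow cannot occur.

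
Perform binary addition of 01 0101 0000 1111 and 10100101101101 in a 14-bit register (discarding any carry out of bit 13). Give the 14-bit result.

11111001111100

  01010100001111
+ 10100101101101
= 11111001111100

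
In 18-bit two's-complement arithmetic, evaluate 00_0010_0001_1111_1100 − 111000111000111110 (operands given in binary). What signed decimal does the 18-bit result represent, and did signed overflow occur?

37822; no overflow

00_0010_0001_1111_1100 → 000010000111111100 = 8700 (signed)
111000111000111110 = -29122 (signed)
Subtract via negate-and-add: invert 111000111000111110 + 1 = 000111000111000010 (i.e. 29122).
  000010000111111100
+ 000111000111000010
= 001001001110111110
Result 001001001110111110: MSB = 0 → value 37822.
Both addends (after negating the subtrahend) are non-negative and so is the stored result: no signed overflow.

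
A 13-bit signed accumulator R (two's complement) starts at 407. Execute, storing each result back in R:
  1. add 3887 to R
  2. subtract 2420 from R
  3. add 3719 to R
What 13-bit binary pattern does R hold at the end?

1010111011001

Start: R = 407 = 0000110010111.
R = 407 + 3887 = 4294; wraps to -3898 = 1000011000110
R = -3898 − 2420 = -6318; wraps to 1874 = 0011101010010
R = 1874 + 3719 = 5593; wraps to -2599 = 1010111011001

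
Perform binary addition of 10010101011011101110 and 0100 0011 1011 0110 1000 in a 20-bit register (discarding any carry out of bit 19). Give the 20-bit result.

11011001001001010110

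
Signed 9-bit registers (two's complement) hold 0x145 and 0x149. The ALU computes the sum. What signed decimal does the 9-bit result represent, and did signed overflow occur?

0x145 = 101000101 = -187 (signed)
0x149 = 101001001 = -183 (signed)
  101000101
+ 101001001
= 010001110  (discard carry-out 1)
Result 010001110: MSB = 0 → value 142.
Both addends are negative but the stored result is non-negative: signed overflow. The true value -187 + (-183) = -370 lies outside [-256, 255].

142; overflow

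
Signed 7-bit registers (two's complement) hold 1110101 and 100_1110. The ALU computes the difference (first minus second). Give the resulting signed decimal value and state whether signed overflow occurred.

1110101 = -11 (signed)
100_1110 → 1001110 = -50 (signed)
Subtract via negate-and-add: invert 1001110 + 1 = 0110010 (i.e. 50).
  1110101
+ 0110010
= 0100111  (discard carry-out 1)
Result 0100111: MSB = 0 → value 39.
Addends (after negating the subtrahend) have opposite signs, so signed overflow cannot occur.

39; no overflow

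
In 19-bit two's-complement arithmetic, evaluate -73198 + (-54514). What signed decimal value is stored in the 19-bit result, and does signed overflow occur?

-127712; no overflow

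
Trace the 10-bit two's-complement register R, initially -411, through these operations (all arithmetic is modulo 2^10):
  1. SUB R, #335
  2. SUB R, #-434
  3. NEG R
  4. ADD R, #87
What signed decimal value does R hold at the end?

399

Start: R = -411 = 1001100101.
R = -411 − 335 = -746; wraps to 278 = 0100010110
R = 278 − (-434) = 712; wraps to -312 = 1011001000
R = −(-312) = 312 = 0100111000
R = 312 + 87 = 399 = 0110001111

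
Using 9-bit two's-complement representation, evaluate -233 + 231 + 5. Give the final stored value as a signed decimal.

3

-233 + 231 = -2 (111111110)
-2 + 5 = 3 (000000011)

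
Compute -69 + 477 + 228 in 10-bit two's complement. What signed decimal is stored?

-388

-69 + 477 = 408 (0110011000)
408 + 228 = 636 → wraps to -388 (1001111100)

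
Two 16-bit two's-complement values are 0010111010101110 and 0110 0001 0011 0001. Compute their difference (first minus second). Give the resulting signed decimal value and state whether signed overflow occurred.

-12931; no overflow

0010111010101110 = 11950 (signed)
0110 0001 0011 0001 → 0110000100110001 = 24881 (signed)
Subtract via negate-and-add: invert 0110000100110001 + 1 = 1001111011001111 (i.e. -24881).
  0010111010101110
+ 1001111011001111
= 1100110101111101
Result 1100110101111101: MSB = 1 → 52605 − 65536 = -12931.
Addends (after negating the subtrahend) have opposite signs, so signed overflow cannot occur.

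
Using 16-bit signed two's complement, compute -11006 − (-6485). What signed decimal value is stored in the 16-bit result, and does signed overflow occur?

-11006 → 1101010100000010
-6485 → 1110011010101011
Subtract via negate-and-add: invert 1110011010101011 + 1 = 0001100101010101 (i.e. 6485).
  1101010100000010
+ 0001100101010101
= 1110111001010111
Result 1110111001010111: MSB = 1 → 61015 − 65536 = -4521.
Addends (after negating the subtrahend) have opposite signs, so signed overflow cannot occur.

-4521; no overflow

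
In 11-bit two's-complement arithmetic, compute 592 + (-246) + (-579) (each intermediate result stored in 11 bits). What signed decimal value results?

592 + (-246) = 346 (00101011010)
346 + (-579) = -233 (11100010111)

-233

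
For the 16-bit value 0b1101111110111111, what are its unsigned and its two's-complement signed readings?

unsigned = 57279, signed = -8257

Unsigned: 1101111110111111 = 57279.
Signed: MSB=1 → 57279 − 65536 = -8257.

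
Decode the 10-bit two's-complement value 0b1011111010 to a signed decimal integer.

MSB is 1, so the value is negative.
Invert: 0100000101. Add 1: 0100000110 = 262. So the value is −262.

-262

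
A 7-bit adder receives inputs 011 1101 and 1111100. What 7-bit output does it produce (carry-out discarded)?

0111001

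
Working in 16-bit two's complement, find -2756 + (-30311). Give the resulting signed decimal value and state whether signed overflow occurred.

-2756 → 1111010100111100
-30311 → 1000100110011001
  1111010100111100
+ 1000100110011001
= 0111111011010101  (discard carry-out 1)
Result 0111111011010101: MSB = 0 → value 32469.
Both addends are negative but the stored result is non-negative: signed overflow. The true value -2756 + (-30311) = -33067 lies outside [-32768, 32767].

32469; overflow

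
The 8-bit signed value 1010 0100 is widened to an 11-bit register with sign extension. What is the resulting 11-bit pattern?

MSB of 10100100 is 1; replicate it into the new high bits.
111|10100100 → 11110100100 (still -92).

11110100100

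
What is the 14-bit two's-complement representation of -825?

|-825| = 825 = 00001100111001 in 14 bits.
Invert the bits: 11110011000110. Add 1: 11110011000111.
Check: 11110011000111 reads as 15559 − 16384 = -825.

11110011000111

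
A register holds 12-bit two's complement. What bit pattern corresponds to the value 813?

001100101101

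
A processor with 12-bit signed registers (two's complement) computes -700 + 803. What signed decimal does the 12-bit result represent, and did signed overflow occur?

-700 → 110101000100
803 → 001100100011
  110101000100
+ 001100100011
= 000001100111  (discard carry-out 1)
Result 000001100111: MSB = 0 → value 103.
Addends have opposite signs, so signed overflow cannot occur.

103; no overflow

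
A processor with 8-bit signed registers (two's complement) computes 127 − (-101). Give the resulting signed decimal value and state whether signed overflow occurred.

127 → 01111111
-101 → 10011011
Subtract via negate-and-add: invert 10011011 + 1 = 01100101 (i.e. 101).
  01111111
+ 01100101
= 11100100
Result 11100100: MSB = 1 → 228 − 256 = -28.
Both addends (after negating the subtrahend) are non-negative but the stored result is negative: signed overflow. The true value 127 − (-101) = 228 lies outside [-128, 127].

-28; overflow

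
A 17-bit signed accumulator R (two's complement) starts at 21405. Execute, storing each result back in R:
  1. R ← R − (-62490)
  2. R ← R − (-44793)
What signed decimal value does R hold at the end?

-2384

Start: R = 21405 = 00101001110011101.
R = 21405 − (-62490) = 83895; wraps to -47177 = 10100011110110111
R = -47177 − (-44793) = -2384 = 11111011010110000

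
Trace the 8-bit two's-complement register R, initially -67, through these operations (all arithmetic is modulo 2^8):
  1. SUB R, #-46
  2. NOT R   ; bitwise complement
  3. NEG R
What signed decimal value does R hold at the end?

-20

Start: R = -67 = 10111101.
R = -67 − (-46) = -21 = 11101011
R = NOT 11101011 = 00010100 = 20
R = −(20) = -20 = 11101100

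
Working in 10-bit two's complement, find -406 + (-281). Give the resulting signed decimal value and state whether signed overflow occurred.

337; overflow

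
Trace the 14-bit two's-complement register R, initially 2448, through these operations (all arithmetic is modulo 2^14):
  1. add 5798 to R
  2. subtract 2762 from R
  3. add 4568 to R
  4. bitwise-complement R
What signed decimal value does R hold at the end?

6331

Start: R = 2448 = 00100110010000.
R = 2448 + 5798 = 8246; wraps to -8138 = 10000000110110
R = -8138 − 2762 = -10900; wraps to 5484 = 01010101101100
R = 5484 + 4568 = 10052; wraps to -6332 = 10011101000100
R = NOT 10011101000100 = 01100010111011 = 6331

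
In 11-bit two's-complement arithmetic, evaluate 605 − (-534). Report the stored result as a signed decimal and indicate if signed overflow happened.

605 → 01001011101
-534 → 10111101010
Subtract via negate-and-add: invert 10111101010 + 1 = 01000010110 (i.e. 534).
  01001011101
+ 01000010110
= 10001110011
Result 10001110011: MSB = 1 → 1139 − 2048 = -909.
Both addends (after negating the subtrahend) are non-negative but the stored result is negative: signed overflow. The true value 605 − (-534) = 1139 lies outside [-1024, 1023].

-909; overflow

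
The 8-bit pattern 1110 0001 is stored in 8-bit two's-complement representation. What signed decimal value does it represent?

-31

MSB is 1, so the value is negative.
Unsigned reading: 225. Subtract 2^8 = 256: 225 − 256 = -31.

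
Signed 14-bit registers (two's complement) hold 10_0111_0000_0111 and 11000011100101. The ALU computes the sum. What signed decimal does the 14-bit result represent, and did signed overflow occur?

6124; overflow

10_0111_0000_0111 → 10011100000111 = -6393 (signed)
11000011100101 = -3867 (signed)
  10011100000111
+ 11000011100101
= 01011111101100  (discard carry-out 1)
Result 01011111101100: MSB = 0 → value 6124.
Both addends are negative but the stored result is non-negative: signed overflow. The true value -6393 + (-3867) = -10260 lies outside [-8192, 8191].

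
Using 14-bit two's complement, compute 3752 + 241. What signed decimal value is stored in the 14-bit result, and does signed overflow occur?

3752 → 00111010101000
241 → 00000011110001
  00111010101000
+ 00000011110001
= 00111110011001
Result 00111110011001: MSB = 0 → value 3993.
Both addends are non-negative and so is the stored result: no signed overflow.

3993; no overflow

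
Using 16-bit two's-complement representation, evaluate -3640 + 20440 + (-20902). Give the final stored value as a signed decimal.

-3640 + 20440 = 16800 (0100000110100000)
16800 + (-20902) = -4102 (1110111111111010)

-4102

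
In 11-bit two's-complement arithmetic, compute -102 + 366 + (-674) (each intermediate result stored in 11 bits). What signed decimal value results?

-410

-102 + 366 = 264 (00100001000)
264 + (-674) = -410 (11001100110)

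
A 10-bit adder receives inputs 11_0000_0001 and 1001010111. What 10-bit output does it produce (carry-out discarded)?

0101011000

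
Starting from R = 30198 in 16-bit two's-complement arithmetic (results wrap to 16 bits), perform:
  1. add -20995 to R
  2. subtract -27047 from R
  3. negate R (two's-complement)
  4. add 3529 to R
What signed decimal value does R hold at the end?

-32721

Start: R = 30198 = 0111010111110110.
R = 30198 + (-20995) = 9203 = 0010001111110011
R = 9203 − (-27047) = 36250; wraps to -29286 = 1000110110011010
R = −(-29286) = 29286 = 0111001001100110
R = 29286 + 3529 = 32815; wraps to -32721 = 1000000000101111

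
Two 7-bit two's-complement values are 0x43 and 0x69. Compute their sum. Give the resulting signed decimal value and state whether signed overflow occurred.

0x43 = 1000011 = -61 (signed)
0x69 = 1101001 = -23 (signed)
  1000011
+ 1101001
= 0101100  (discard carry-out 1)
Result 0101100: MSB = 0 → value 44.
Both addends are negative but the stored result is non-negative: signed overflow. The true value -61 + (-23) = -84 lies outside [-64, 63].

44; overflow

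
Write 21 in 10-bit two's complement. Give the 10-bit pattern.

21 is non-negative, so write it directly in 10 bits: 0000010101.

0000010101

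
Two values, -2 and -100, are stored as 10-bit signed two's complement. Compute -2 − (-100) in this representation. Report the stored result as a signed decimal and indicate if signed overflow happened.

-2 → 1111111110
-100 → 1110011100
Subtract via negate-and-add: invert 1110011100 + 1 = 0001100100 (i.e. 100).
  1111111110
+ 0001100100
= 0001100010  (discard carry-out 1)
Result 0001100010: MSB = 0 → value 98.
Addends (after negating the subtrahend) have opposite signs, so signed overflow cannot occur.

98; no overflow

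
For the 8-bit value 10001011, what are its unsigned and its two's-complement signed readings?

Unsigned: 10001011 = 139.
Signed: MSB=1 → 139 − 256 = -117.

unsigned = 139, signed = -117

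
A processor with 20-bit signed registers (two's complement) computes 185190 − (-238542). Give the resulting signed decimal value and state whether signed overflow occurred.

423732; no overflow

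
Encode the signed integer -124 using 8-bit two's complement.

10000100

|-124| = 124 = 01111100 in 8 bits.
Invert the bits: 10000011. Add 1: 10000100.
Check: 10000100 reads as 132 − 256 = -124.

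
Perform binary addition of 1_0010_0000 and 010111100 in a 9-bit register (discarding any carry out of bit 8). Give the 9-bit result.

111011100

  100100000
+ 010111100
= 111011100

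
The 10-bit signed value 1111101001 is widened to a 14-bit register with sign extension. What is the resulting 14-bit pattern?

MSB of 1111101001 is 1; replicate it into the new high bits.
1111|1111101001 → 11111111101001 (still -23).

11111111101001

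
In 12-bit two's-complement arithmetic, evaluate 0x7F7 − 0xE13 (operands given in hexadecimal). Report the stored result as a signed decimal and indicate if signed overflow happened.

-1564; overflow

0x7F7 = 011111110111 = 2039 (signed)
0xE13 = 111000010011 = -493 (signed)
Subtract via negate-and-add: invert 111000010011 + 1 = 000111101101 (i.e. 493).
  011111110111
+ 000111101101
= 100111100100
Result 100111100100: MSB = 1 → 2532 − 4096 = -1564.
Both addends (after negating the subtrahend) are non-negative but the stored result is negative: signed overflow. The true value 2039 − (-493) = 2532 lies outside [-2048, 2047].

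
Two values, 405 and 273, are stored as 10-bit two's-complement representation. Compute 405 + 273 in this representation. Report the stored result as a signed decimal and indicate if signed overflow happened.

405 → 0110010101
273 → 0100010001
  0110010101
+ 0100010001
= 1010100110
Result 1010100110: MSB = 1 → 678 − 1024 = -346.
Both addends are non-negative but the stored result is negative: signed overflow. The true value 405 + 273 = 678 lies outside [-512, 511].

-346; overflow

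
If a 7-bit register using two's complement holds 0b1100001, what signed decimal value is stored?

-31

MSB is 1, so the value is negative.
Unsigned reading: 97. Subtract 2^7 = 128: 97 − 128 = -31.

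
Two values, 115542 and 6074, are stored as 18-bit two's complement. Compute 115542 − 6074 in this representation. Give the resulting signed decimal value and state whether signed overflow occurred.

109468; no overflow

115542 → 011100001101010110
6074 → 000001011110111010
Subtract via negate-and-add: invert 000001011110111010 + 1 = 111110100001000110 (i.e. -6074).
  011100001101010110
+ 111110100001000110
= 011010101110011100  (discard carry-out 1)
Result 011010101110011100: MSB = 0 → value 109468.
Addends (after negating the subtrahend) have opposite signs, so signed overflow cannot occur.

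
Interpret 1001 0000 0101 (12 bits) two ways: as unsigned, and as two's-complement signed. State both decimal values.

unsigned = 2309, signed = -1787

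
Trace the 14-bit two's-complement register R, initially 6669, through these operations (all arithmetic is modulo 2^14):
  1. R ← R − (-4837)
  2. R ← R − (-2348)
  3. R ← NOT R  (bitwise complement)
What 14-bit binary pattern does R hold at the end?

Start: R = 6669 = 01101000001101.
R = 6669 − (-4837) = 11506; wraps to -4878 = 10110011110010
R = -4878 − (-2348) = -2530 = 11011000011110
R = NOT 11011000011110 = 00100111100001 = 2529

00100111100001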